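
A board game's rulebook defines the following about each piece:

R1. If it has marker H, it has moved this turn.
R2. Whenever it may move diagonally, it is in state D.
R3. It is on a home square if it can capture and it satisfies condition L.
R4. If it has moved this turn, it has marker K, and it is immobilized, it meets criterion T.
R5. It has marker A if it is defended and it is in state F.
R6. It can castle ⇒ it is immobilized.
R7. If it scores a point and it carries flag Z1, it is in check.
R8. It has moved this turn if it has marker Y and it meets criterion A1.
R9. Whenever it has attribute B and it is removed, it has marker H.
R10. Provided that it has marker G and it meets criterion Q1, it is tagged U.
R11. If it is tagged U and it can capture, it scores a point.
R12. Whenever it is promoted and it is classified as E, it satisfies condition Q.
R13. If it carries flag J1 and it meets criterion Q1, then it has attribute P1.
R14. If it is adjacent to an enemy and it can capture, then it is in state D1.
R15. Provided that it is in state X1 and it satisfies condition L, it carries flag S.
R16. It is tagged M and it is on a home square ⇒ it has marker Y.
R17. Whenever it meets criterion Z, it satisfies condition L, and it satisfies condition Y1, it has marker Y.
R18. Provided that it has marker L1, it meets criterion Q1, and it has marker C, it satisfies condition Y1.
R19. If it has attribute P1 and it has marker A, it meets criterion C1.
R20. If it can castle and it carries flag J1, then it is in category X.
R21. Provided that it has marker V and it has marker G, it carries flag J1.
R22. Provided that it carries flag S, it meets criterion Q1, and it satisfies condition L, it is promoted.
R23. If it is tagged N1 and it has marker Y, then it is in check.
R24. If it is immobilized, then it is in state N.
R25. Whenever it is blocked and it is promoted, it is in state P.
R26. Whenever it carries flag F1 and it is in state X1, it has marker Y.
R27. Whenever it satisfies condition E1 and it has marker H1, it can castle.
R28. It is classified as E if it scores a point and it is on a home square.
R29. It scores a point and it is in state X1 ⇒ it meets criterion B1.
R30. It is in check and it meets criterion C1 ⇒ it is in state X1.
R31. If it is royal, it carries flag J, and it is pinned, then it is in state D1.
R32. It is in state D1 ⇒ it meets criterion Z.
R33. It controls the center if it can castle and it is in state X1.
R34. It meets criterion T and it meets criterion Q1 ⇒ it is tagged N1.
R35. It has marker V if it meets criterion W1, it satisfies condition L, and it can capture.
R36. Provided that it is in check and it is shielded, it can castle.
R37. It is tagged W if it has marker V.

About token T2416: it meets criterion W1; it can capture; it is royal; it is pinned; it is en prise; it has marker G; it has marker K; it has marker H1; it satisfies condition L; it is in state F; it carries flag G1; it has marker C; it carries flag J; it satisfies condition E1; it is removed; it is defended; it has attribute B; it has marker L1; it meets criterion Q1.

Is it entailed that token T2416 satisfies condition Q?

Yes

By R3 (it can capture, it satisfies condition L): it is on a home square.
By R5 (it is defended, it is in state F): it has marker A.
By R9 (it has attribute B, it is removed): it has marker H.
By R10 (it has marker G, it meets criterion Q1): it is tagged U.
By R11 (it is tagged U, it can capture): it scores a point.
By R18 (it has marker L1, it meets criterion Q1, it has marker C): it satisfies condition Y1.
By R27 (it satisfies condition E1, it has marker H1): it can castle.
By R28 (it scores a point, it is on a home square): it is classified as E.
By R31 (it is royal, it carries flag J, it is pinned): it is in state D1.
By R32 (it is in state D1): it meets criterion Z.
By R35 (it meets criterion W1, it satisfies condition L, it can capture): it has marker V.
By R1 (it has marker H): it has moved this turn.
By R6 (it can castle): it is immobilized.
By R17 (it meets criterion Z, it satisfies condition L, it satisfies condition Y1): it has marker Y.
By R21 (it has marker V, it has marker G): it carries flag J1.
By R4 (it has moved this turn, it has marker K, it is immobilized): it meets criterion T.
By R13 (it carries flag J1, it meets criterion Q1): it has attribute P1.
By R19 (it has attribute P1, it has marker A): it meets criterion C1.
By R34 (it meets criterion T, it meets criterion Q1): it is tagged N1.
By R23 (it is tagged N1, it has marker Y): it is in check.
By R30 (it is in check, it meets criterion C1): it is in state X1.
By R15 (it is in state X1, it satisfies condition L): it carries flag S.
By R22 (it carries flag S, it meets criterion Q1, it satisfies condition L): it is promoted.
By R12 (it is promoted, it is classified as E): it satisfies condition Q.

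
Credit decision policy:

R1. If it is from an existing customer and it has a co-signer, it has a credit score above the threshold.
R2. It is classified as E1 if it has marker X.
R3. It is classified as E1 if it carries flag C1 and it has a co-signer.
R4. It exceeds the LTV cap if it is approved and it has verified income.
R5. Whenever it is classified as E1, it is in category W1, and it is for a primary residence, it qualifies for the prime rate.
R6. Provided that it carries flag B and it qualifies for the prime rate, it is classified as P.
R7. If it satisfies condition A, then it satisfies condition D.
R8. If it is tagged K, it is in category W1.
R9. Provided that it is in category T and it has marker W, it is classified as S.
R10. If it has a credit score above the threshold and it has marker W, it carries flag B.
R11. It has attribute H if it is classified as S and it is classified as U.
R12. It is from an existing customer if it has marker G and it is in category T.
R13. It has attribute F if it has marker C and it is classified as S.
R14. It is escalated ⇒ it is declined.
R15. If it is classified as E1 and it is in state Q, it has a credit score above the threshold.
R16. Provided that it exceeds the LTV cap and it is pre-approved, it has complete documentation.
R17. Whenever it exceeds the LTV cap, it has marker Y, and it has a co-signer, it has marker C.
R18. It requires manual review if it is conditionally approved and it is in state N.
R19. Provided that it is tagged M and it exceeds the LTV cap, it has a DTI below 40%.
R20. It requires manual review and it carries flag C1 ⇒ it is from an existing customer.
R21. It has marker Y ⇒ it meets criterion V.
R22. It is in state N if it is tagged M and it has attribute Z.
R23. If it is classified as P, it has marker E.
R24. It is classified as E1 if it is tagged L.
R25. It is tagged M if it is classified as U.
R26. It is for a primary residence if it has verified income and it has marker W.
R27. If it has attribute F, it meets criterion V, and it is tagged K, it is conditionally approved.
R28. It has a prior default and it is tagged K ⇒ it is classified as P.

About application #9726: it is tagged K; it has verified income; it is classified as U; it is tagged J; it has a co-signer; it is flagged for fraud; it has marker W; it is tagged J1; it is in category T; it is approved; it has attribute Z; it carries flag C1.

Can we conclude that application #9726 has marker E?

Forward chaining from the given facts derives: is classified as E1, exceeds the LTV cap, is in category W1, is classified as S, has attribute H, is tagged M, is for a primary residence, qualifies for the prime rate, has a DTI below 40%, is in state N.
The only rule concluding "it has marker E" is R23, which needs "it is classified as P"; that is never established.

No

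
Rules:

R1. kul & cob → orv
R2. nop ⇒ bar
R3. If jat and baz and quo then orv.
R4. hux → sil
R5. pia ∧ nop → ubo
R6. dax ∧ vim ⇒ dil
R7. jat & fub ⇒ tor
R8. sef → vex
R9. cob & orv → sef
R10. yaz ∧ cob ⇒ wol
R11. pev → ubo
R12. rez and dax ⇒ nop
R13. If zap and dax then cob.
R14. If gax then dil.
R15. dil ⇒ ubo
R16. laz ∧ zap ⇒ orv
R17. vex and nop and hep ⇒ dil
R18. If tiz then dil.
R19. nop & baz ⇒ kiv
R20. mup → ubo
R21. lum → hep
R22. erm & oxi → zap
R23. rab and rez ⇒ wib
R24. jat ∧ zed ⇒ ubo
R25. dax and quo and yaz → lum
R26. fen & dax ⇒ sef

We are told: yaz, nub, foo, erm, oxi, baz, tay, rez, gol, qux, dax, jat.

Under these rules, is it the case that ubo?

No

Forward chaining from the given facts derives: nop, kiv, zap, bar, cob, wol.
Rules concluding ubo: R5 needs pia; R11 needs pev; R15 needs dil; R20 needs mup; R24 needs zed — none of these are established.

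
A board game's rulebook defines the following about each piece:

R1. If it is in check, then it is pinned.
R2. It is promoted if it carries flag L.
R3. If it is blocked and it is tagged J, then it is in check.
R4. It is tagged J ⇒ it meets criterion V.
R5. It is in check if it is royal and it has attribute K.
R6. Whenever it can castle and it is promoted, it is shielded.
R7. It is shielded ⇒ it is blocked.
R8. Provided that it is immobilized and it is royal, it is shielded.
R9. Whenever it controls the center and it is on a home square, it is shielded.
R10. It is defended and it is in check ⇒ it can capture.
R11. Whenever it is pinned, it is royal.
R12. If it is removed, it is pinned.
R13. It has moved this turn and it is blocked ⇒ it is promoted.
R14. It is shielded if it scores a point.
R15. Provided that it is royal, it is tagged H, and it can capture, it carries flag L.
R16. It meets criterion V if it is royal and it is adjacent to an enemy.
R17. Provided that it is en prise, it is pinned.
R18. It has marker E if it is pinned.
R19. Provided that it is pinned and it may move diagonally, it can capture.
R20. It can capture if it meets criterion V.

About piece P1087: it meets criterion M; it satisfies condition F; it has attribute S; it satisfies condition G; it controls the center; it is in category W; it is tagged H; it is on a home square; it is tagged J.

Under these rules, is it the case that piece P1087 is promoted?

By R4 (it is tagged J): it meets criterion V.
By R9 (it controls the center, it is on a home square): it is shielded.
By R20 (it meets criterion V): it can capture.
By R7 (it is shielded): it is blocked.
By R3 (it is blocked, it is tagged J): it is in check.
By R1 (it is in check): it is pinned.
By R11 (it is pinned): it is royal.
By R15 (it is royal, it is tagged H, it can capture): it carries flag L.
By R2 (it carries flag L): it is promoted.

Yes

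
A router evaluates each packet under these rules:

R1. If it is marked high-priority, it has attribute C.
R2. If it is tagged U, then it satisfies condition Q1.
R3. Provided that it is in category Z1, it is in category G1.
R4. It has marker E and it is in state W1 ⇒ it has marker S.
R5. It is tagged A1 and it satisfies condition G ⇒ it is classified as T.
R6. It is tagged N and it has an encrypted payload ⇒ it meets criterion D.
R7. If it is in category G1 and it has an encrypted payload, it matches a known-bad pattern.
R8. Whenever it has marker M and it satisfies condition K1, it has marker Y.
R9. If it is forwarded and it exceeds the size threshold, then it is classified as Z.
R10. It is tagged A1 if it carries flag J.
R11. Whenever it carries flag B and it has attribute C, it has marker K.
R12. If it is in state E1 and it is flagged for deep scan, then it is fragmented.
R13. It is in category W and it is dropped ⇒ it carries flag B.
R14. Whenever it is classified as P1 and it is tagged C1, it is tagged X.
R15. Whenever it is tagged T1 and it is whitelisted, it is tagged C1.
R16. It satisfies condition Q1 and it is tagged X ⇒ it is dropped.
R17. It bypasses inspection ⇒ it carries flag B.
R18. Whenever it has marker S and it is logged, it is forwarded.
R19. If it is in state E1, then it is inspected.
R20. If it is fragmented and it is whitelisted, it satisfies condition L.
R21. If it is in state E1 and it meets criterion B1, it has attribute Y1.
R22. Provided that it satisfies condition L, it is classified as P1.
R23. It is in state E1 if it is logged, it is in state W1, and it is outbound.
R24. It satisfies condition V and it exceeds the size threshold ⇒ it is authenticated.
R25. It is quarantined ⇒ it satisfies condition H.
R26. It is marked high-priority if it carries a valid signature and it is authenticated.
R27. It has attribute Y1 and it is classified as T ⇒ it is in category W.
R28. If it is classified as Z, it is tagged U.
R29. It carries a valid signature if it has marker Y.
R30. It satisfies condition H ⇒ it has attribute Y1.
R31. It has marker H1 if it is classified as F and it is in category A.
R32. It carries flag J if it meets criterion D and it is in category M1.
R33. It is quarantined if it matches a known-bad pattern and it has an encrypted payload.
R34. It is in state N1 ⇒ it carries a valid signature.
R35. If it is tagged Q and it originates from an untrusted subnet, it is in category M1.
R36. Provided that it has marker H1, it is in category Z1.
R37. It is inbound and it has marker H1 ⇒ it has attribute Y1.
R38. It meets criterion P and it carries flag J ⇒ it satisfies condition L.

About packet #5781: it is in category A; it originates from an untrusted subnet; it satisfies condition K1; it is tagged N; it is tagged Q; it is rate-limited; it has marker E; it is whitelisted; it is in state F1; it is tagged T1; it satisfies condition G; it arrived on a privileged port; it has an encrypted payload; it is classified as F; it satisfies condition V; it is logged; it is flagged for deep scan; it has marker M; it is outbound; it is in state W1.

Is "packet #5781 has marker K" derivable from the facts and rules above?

No

Forward chaining from the given facts derives: has marker S, meets criterion D, has marker Y, is tagged C1, is forwarded, is in state E1, carries a valid signature, has marker H1, is in category M1, is in category Z1, is in category G1, matches a known-bad pattern, is fragmented, is inspected, satisfies condition L, is classified as P1, carries flag J, is quarantined, is tagged A1, is tagged X, satisfies condition H, has attribute Y1, is classified as T, is in category W.
The only rule concluding "it has marker K" is R11, which needs "it carries flag B"; that is never established.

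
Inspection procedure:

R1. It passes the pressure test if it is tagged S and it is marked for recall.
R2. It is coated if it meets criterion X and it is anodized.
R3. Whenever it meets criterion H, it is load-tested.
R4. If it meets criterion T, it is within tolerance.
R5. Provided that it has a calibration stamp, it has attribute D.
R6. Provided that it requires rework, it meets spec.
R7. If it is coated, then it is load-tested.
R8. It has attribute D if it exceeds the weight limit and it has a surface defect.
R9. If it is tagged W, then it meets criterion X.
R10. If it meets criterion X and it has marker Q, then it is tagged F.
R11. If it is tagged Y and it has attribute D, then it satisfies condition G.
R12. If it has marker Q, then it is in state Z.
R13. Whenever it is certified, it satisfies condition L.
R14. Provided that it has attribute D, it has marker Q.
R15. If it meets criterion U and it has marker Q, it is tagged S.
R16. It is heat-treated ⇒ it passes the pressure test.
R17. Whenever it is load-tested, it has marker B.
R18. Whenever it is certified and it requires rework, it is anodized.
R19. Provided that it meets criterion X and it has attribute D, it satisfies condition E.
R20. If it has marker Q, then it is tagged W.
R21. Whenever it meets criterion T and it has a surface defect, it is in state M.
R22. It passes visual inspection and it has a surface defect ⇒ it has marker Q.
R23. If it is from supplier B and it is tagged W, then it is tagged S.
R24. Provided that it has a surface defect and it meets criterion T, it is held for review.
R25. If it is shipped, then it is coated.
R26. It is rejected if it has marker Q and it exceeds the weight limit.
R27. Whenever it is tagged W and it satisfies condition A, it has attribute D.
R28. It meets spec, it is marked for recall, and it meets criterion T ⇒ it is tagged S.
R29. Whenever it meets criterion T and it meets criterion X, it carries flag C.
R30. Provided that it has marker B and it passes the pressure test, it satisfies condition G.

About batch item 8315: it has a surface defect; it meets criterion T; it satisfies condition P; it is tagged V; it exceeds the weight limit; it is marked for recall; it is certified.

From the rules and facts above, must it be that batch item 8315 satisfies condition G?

Forward chaining from the given facts derives: is within tolerance, has attribute D, satisfies condition L, has marker Q, is tagged W, is in state M, is held for review, is rejected, meets criterion X, is tagged F, is in state Z, satisfies condition E, carries flag C.
Rules concluding "it satisfies condition G": R11 needs "it is tagged Y"; R30 needs "it has marker B" — none of these are established.

No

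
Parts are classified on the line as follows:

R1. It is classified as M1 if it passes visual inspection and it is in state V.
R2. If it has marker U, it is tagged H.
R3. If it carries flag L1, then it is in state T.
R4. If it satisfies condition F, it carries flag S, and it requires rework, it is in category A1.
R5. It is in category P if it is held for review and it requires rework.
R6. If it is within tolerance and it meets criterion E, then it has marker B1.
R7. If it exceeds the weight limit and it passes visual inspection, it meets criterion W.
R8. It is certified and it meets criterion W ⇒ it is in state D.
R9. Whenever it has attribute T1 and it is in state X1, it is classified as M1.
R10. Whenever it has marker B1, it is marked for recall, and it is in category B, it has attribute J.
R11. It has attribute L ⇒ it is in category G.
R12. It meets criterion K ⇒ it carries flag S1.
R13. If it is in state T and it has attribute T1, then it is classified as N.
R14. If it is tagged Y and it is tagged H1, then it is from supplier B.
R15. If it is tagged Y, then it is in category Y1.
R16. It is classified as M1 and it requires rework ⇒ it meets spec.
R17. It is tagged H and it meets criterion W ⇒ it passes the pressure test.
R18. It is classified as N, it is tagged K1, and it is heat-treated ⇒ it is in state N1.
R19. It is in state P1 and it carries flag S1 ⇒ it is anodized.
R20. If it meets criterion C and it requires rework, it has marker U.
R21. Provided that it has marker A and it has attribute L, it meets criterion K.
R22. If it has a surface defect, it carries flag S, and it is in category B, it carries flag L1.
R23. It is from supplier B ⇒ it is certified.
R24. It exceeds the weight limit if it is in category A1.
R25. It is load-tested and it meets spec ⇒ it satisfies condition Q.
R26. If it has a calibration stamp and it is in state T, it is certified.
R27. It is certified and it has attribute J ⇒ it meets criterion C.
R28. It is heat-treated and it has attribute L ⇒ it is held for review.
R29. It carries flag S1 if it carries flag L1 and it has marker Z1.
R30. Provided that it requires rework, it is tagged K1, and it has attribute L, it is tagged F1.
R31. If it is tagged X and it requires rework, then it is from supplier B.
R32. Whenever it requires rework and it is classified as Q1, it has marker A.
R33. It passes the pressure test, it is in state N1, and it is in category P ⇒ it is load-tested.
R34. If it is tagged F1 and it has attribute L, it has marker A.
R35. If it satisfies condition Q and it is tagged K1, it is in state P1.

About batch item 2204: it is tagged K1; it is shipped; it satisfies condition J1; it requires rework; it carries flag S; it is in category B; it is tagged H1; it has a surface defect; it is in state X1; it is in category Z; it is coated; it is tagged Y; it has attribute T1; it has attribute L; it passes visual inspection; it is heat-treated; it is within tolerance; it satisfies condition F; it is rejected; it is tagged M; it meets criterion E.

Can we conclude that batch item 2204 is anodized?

Forward chaining from the given facts derives: is in category A1, has marker B1, is classified as M1, is in category G, is from supplier B, is in category Y1, meets spec, carries flag L1, is certified, exceeds the weight limit, is held for review, is tagged F1, has marker A, is in state T, is in category P, meets criterion W, is in state D, is classified as N, is in state N1, meets criterion K, carries flag S1.
The only rule concluding "it is anodized" is R19, which needs "it is in state P1"; that is never established.

No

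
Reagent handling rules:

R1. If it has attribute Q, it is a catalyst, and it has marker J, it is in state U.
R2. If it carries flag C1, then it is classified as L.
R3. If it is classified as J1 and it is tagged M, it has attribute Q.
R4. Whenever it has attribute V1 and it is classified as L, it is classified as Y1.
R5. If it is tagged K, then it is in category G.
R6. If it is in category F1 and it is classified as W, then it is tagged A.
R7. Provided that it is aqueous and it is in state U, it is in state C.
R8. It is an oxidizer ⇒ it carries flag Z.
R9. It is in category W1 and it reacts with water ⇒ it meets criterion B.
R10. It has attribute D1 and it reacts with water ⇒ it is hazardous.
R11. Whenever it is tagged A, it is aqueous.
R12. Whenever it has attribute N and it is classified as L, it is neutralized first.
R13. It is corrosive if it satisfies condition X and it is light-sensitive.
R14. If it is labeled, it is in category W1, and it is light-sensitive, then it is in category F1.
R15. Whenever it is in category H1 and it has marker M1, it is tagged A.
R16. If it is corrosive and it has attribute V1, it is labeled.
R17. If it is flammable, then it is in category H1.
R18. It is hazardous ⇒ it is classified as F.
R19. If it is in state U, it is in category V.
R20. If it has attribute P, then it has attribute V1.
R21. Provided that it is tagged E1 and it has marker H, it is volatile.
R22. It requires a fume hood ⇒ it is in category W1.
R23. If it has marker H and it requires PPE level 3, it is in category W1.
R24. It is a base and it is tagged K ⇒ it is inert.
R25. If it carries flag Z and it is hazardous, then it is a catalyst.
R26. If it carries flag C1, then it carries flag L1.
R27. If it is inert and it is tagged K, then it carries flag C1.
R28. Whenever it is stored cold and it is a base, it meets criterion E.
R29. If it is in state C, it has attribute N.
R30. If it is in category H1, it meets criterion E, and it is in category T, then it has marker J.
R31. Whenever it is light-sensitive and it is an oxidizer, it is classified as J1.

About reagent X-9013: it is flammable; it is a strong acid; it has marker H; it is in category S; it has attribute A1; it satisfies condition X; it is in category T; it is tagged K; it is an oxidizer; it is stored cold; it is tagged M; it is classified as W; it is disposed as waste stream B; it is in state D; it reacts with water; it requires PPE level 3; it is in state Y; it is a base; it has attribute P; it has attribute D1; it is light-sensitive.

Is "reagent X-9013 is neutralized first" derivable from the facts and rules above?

Yes

By R8 (it is an oxidizer): it carries flag Z.
By R10 (it has attribute D1, it reacts with water): it is hazardous.
By R13 (it satisfies condition X, it is light-sensitive): it is corrosive.
By R17 (it is flammable): it is in category H1.
By R20 (it has attribute P): it has attribute V1.
By R23 (it has marker H, it requires PPE level 3): it is in category W1.
By R24 (it is a base, it is tagged K): it is inert.
By R25 (it carries flag Z, it is hazardous): it is a catalyst.
By R27 (it is inert, it is tagged K): it carries flag C1.
By R28 (it is stored cold, it is a base): it meets criterion E.
By R30 (it is in category H1, it meets criterion E, it is in category T): it has marker J.
By R31 (it is light-sensitive, it is an oxidizer): it is classified as J1.
By R2 (it carries flag C1): it is classified as L.
By R3 (it is classified as J1, it is tagged M): it has attribute Q.
By R16 (it is corrosive, it has attribute V1): it is labeled.
By R1 (it has attribute Q, it is a catalyst, it has marker J): it is in state U.
By R14 (it is labeled, it is in category W1, it is light-sensitive): it is in category F1.
By R6 (it is in category F1, it is classified as W): it is tagged A.
By R11 (it is tagged A): it is aqueous.
By R7 (it is aqueous, it is in state U): it is in state C.
By R29 (it is in state C): it has attribute N.
By R12 (it has attribute N, it is classified as L): it is neutralized first.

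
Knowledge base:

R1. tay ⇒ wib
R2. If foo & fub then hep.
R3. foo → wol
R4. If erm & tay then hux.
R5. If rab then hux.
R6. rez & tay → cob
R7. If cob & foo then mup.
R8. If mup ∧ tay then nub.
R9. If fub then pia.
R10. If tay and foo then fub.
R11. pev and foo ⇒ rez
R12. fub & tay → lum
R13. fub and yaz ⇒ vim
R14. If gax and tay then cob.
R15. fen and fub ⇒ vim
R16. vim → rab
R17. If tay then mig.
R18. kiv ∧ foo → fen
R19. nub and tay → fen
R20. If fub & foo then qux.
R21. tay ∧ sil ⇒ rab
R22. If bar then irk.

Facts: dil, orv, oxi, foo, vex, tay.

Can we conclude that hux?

No

Forward chaining from the given facts derives: wib, wol, fub, lum, mig, qux, hep, pia.
Rules concluding hux: R4 needs erm; R5 needs rab — none of these are established.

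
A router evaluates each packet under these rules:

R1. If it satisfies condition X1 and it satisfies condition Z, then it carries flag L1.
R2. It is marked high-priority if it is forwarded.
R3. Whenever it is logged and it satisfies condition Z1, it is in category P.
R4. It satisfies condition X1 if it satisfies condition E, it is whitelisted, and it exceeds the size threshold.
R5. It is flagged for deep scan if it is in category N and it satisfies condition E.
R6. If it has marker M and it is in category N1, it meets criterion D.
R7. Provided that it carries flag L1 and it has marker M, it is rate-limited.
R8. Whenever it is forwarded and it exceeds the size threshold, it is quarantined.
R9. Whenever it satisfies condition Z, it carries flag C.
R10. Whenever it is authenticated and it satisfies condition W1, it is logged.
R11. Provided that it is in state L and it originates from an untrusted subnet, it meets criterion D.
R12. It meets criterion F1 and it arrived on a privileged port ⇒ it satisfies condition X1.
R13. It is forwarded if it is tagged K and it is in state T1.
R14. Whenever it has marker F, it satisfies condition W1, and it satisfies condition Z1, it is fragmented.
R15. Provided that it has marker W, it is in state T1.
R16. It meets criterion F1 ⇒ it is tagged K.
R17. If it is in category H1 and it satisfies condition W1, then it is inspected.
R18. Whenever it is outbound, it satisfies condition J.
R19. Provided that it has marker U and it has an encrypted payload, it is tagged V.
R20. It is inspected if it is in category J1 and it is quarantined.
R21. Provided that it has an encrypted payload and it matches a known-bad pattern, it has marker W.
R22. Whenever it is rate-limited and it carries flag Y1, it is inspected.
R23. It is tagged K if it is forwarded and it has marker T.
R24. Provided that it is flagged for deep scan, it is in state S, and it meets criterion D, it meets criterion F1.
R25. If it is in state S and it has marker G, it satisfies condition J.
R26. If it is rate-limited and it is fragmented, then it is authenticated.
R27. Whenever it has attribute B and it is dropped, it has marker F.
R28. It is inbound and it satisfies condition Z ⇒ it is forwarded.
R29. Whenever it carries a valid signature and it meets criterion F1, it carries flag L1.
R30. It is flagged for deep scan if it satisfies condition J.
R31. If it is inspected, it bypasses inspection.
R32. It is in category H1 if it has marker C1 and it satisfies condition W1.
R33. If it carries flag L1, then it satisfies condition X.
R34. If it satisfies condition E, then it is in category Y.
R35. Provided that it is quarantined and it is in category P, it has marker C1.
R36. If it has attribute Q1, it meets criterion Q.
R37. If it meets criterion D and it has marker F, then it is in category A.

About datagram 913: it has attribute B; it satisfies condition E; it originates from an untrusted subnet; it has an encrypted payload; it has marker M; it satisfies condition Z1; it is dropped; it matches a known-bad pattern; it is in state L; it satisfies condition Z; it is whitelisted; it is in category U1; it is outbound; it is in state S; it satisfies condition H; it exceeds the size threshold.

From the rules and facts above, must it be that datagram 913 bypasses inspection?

No

Forward chaining from the given facts derives: satisfies condition X1, carries flag C, meets criterion D, satisfies condition J, has marker W, has marker F, is flagged for deep scan, is in category Y, is in category A, carries flag L1, is rate-limited, is in state T1, meets criterion F1, satisfies condition X, is tagged K, is forwarded, is marked high-priority, is quarantined.
The only rule concluding "it bypasses inspection" is R31, which needs "it is inspected"; that is never established.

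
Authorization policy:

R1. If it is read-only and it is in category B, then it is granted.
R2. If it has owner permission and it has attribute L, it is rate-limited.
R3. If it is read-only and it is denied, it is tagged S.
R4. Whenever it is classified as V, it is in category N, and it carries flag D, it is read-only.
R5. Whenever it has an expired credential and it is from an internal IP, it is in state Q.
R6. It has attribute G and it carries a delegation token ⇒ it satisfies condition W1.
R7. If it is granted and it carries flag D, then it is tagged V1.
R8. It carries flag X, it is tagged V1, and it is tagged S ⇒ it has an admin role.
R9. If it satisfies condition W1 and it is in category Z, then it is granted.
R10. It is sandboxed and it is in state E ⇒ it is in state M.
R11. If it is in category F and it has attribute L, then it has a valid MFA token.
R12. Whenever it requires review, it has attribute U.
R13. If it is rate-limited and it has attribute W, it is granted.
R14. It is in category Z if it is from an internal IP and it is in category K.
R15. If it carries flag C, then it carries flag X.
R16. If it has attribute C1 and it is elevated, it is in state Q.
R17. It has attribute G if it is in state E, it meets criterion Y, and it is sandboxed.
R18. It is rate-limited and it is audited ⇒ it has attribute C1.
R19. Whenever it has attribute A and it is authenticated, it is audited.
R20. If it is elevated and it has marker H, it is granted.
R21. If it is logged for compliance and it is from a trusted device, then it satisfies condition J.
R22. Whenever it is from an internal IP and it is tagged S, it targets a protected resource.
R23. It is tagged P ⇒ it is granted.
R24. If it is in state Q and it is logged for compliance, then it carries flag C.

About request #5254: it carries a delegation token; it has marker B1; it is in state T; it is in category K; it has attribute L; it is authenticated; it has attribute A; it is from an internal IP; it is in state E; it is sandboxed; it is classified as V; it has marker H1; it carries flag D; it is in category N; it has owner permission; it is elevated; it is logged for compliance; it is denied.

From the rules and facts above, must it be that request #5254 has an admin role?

No

Forward chaining from the given facts derives: is rate-limited, is read-only, is in state M, is in category Z, is audited, is tagged S, has attribute C1, targets a protected resource, is in state Q, carries flag C, carries flag X.
The only rule concluding "it has an admin role" is R8, which needs "it is tagged V1"; that is never established.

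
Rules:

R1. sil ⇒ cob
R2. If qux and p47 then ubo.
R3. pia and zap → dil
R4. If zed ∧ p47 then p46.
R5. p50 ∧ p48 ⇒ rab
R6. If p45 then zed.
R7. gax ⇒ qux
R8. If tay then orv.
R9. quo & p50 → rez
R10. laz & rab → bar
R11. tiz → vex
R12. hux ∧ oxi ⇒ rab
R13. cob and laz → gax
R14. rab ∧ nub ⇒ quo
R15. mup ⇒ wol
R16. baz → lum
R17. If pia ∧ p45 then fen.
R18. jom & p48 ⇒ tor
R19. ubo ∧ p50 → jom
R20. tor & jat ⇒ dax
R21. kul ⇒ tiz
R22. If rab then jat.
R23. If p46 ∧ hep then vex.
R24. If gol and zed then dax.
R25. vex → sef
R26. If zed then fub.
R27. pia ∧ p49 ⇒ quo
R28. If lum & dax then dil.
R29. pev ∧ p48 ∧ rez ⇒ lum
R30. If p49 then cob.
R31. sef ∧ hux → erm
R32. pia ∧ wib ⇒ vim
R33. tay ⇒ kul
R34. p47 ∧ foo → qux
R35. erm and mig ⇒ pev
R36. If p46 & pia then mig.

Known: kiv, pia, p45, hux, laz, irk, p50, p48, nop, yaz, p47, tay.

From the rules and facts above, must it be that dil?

No

Forward chaining from the given facts derives: rab, zed, orv, bar, fen, jat, fub, kul, p46, tiz, mig, vex, sef, erm, pev.
Rules concluding dil: R3 needs zap; R28 needs lum — none of these are established.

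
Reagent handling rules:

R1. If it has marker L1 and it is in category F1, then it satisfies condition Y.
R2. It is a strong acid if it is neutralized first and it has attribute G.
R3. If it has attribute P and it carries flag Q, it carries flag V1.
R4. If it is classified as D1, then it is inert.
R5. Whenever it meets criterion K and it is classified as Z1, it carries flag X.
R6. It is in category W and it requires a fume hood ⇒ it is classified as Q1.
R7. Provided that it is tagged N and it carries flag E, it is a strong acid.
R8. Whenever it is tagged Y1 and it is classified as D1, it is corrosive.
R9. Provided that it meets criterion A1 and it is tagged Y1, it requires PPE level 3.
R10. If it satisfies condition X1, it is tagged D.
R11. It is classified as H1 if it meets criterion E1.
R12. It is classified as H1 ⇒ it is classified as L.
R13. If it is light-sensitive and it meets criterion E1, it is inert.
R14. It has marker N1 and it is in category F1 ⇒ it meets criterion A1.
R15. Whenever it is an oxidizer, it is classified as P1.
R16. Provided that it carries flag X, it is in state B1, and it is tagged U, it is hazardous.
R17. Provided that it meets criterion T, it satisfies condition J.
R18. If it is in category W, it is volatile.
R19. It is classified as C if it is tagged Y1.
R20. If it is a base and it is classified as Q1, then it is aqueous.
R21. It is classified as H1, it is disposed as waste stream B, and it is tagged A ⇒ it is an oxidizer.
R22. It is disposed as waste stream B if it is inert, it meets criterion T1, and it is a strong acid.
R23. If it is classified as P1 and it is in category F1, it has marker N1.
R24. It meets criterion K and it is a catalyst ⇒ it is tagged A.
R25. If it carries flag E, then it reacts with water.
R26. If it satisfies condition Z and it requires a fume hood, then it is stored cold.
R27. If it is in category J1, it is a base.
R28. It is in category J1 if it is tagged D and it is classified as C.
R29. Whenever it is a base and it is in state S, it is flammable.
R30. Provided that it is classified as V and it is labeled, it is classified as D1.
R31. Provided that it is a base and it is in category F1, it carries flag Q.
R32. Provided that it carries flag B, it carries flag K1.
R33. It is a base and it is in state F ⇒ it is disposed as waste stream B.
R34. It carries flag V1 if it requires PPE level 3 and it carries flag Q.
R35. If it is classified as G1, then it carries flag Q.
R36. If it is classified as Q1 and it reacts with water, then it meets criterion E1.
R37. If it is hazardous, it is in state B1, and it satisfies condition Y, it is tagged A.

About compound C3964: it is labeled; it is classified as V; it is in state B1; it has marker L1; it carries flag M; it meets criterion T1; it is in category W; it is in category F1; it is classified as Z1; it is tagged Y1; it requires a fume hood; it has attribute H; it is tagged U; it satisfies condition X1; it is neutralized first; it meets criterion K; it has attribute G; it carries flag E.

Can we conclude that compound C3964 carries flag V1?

Yes

By R1 (it has marker L1, it is in category F1): it satisfies condition Y.
By R2 (it is neutralized first, it has attribute G): it is a strong acid.
By R5 (it meets criterion K, it is classified as Z1): it carries flag X.
By R6 (it is in category W, it requires a fume hood): it is classified as Q1.
By R10 (it satisfies condition X1): it is tagged D.
By R16 (it carries flag X, it is in state B1, it is tagged U): it is hazardous.
By R19 (it is tagged Y1): it is classified as C.
By R25 (it carries flag E): it reacts with water.
By R28 (it is tagged D, it is classified as C): it is in category J1.
By R30 (it is classified as V, it is labeled): it is classified as D1.
By R36 (it is classified as Q1, it reacts with water): it meets criterion E1.
By R37 (it is hazardous, it is in state B1, it satisfies condition Y): it is tagged A.
By R4 (it is classified as D1): it is inert.
By R11 (it meets criterion E1): it is classified as H1.
By R22 (it is inert, it meets criterion T1, it is a strong acid): it is disposed as waste stream B.
By R27 (it is in category J1): it is a base.
By R31 (it is a base, it is in category F1): it carries flag Q.
By R21 (it is classified as H1, it is disposed as waste stream B, it is tagged A): it is an oxidizer.
By R15 (it is an oxidizer): it is classified as P1.
By R23 (it is classified as P1, it is in category F1): it has marker N1.
By R14 (it has marker N1, it is in category F1): it meets criterion A1.
By R9 (it meets criterion A1, it is tagged Y1): it requires PPE level 3.
By R34 (it requires PPE level 3, it carries flag Q): it carries flag V1.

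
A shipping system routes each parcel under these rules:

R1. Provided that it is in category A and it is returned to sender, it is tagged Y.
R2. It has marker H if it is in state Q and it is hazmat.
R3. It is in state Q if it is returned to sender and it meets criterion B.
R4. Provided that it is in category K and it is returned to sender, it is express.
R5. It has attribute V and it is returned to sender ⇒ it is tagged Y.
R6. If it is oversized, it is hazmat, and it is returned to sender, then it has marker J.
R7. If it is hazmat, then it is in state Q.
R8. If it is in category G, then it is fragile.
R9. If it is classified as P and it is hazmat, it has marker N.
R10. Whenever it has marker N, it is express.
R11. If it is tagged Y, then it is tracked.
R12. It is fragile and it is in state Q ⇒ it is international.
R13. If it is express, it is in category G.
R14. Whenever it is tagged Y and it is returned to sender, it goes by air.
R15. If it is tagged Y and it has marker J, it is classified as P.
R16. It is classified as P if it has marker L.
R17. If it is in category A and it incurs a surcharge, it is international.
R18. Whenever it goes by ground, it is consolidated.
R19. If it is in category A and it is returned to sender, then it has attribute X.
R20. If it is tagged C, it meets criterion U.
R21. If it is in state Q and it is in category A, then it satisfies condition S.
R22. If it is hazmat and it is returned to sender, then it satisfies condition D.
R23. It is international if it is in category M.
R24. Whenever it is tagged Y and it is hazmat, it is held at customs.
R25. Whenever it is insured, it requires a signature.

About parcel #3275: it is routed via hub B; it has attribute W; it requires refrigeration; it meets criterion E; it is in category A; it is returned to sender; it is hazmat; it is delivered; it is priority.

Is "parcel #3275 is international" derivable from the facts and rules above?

Forward chaining from the given facts derives: is tagged Y, is in state Q, is tracked, goes by air, has attribute X, satisfies condition S, satisfies condition D, is held at customs, has marker H.
Rules concluding "it is international": R12 needs "it is fragile"; R17 needs "it incurs a surcharge"; R23 needs "it is in category M" — none of these are established.

No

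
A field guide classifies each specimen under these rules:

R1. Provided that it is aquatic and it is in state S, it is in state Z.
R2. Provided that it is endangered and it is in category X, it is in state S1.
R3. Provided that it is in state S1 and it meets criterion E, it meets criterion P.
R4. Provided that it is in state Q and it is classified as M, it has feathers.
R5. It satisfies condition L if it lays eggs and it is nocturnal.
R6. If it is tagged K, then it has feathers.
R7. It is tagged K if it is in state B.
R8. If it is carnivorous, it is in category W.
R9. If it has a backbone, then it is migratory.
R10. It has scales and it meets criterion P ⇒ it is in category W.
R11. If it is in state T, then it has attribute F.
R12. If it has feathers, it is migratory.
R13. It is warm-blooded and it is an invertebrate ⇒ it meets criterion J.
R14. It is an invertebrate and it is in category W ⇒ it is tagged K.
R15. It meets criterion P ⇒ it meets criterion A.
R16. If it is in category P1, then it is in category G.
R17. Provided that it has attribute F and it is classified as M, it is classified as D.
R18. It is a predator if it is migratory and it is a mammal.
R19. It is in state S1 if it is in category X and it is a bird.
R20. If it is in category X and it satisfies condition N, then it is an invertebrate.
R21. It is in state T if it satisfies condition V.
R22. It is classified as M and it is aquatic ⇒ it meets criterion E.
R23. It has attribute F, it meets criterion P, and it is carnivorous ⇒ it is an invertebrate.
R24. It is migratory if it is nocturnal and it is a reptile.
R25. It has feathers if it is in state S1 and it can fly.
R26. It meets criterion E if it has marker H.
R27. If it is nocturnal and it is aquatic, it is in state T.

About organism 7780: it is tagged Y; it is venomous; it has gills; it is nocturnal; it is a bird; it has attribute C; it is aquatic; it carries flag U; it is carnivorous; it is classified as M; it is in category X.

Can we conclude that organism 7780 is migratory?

Yes

By R8 (it is carnivorous): it is in category W.
By R19 (it is in category X, it is a bird): it is in state S1.
By R22 (it is classified as M, it is aquatic): it meets criterion E.
By R27 (it is nocturnal, it is aquatic): it is in state T.
By R3 (it is in state S1, it meets criterion E): it meets criterion P.
By R11 (it is in state T): it has attribute F.
By R23 (it has attribute F, it meets criterion P, it is carnivorous): it is an invertebrate.
By R14 (it is an invertebrate, it is in category W): it is tagged K.
By R6 (it is tagged K): it has feathers.
By R12 (it has feathers): it is migratory.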